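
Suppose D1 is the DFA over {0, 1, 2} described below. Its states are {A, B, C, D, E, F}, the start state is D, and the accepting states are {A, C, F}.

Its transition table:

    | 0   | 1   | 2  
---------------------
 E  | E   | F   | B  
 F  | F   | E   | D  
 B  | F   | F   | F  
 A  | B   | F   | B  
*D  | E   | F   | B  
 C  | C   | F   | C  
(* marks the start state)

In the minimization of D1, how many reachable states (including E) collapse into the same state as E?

2

First remove the unreachable states {A,C}; 4 states remain.
Start with accepting vs non-accepting: {F} | {B,D,E}.
Split {B,D,E} by δ(·,0) → {D,E} and {B}.
No further refinement is possible. Final partition (3 blocks): {F} | {D,E} | {B}.
The equivalence class containing E is {D,E}, of size 2.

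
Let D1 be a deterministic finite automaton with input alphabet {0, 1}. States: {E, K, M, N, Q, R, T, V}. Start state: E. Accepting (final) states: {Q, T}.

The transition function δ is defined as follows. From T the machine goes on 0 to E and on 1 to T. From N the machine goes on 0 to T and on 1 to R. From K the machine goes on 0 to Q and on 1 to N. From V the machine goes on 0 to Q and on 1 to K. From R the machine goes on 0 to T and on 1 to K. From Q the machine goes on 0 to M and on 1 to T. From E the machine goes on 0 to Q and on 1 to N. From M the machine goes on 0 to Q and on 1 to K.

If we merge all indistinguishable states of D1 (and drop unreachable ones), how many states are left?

2

First remove the unreachable states {V}; 7 states remain.
P0 = {Q,T} | {E,K,M,N,R}.
Stable partition: {Q,T} | {E,K,M,N,R} — 2 equivalence classes.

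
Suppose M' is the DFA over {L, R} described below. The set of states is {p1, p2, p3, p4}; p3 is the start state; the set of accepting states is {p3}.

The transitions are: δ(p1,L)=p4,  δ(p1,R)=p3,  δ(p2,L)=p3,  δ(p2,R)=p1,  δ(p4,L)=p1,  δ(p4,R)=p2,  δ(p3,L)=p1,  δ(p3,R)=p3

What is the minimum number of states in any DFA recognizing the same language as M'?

Every state is reachable, so we keep all 4.
Initial partition by acceptance: {p3} | {p1,p2,p4}.
Split {p1,p2,p4} by δ(·,L) → {p1,p4} and {p2}.
On input R, block {p1,p4} splits into {p1} and {p4}.
Stable partition: {p3} | {p1} | {p2} | {p4} — 4 equivalence classes.

4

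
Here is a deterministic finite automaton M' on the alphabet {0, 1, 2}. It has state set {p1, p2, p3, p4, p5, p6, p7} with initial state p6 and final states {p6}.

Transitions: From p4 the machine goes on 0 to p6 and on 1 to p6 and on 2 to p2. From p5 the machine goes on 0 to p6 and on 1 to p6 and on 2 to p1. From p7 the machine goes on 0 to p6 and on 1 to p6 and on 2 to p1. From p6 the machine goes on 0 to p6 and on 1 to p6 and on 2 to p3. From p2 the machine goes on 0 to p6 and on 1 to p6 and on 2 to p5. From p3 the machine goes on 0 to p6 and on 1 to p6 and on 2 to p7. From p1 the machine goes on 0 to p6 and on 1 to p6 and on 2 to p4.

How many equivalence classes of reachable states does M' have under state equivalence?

All states are reachable from the start state.
P0 = {p6} | {p1,p2,p3,p4,p5,p7}.
Stable partition: {p6} | {p1,p2,p3,p4,p5,p7} — 2 equivalence classes.

2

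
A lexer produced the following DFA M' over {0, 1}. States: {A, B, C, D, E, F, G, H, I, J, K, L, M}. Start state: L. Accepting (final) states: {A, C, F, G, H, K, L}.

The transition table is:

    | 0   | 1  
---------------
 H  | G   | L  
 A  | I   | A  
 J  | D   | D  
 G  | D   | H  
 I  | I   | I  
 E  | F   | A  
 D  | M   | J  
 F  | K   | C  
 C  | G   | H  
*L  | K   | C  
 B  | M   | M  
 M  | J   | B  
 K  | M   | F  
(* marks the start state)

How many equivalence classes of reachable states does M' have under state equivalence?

3

First remove the unreachable states {A,E,I}; 10 states remain.
Initial partition by acceptance: {C,F,G,H,K,L} | {B,D,J,M}.
Refine {C,F,G,H,K,L} on symbol 0: members go to different blocks, giving {C,F,H,L} and {G,K}.
The partition is now stable with 3 blocks: {C,F,H,L} | {B,D,J,M} | {G,K}.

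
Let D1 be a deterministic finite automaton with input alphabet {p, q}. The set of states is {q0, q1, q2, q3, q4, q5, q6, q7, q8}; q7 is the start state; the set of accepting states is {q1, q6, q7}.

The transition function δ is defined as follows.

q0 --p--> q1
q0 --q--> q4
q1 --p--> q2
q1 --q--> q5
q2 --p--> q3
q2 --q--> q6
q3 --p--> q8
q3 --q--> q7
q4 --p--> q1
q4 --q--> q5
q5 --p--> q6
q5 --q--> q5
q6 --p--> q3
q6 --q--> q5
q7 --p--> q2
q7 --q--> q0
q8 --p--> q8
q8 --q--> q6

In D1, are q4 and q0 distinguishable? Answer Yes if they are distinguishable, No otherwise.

No

Start with accepting vs non-accepting: {q1,q6,q7} | {q0,q2,q3,q4,q5,q8}.
On input p, block {q0,q2,q3,q4,q5,q8} splits into {q0,q4,q5} and {q2,q3,q8}.
Stable partition: {q1,q6,q7} | {q0,q4,q5} | {q2,q3,q8} — 3 equivalence classes.
q4 and q0 lie in the same block of the stable partition, so they are equivalent — no string distinguishes them.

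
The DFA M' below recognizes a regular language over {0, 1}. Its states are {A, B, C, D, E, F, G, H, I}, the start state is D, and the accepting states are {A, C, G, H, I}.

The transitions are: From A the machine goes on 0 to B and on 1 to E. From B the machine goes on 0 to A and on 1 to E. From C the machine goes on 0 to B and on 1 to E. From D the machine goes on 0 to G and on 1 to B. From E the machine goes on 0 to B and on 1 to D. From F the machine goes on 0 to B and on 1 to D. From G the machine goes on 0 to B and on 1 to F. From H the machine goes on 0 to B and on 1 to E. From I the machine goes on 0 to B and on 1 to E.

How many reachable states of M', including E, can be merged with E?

Reachable states from the start: {A,B,D,E,F,G}. Unreachable: {C,H,I} — drop them.
Start with accepting vs non-accepting: {A,G} | {B,D,E,F}.
Refine {B,D,E,F} on symbol 0: members go to different blocks, giving {B,D} and {E,F}.
Refine {B,D} on symbol 1: members go to different blocks, giving {B} and {D}.
The partition is now stable with 4 blocks: {A,G} | {B} | {E,F} | {D}.
The equivalence class containing E is {E,F}, of size 2.

2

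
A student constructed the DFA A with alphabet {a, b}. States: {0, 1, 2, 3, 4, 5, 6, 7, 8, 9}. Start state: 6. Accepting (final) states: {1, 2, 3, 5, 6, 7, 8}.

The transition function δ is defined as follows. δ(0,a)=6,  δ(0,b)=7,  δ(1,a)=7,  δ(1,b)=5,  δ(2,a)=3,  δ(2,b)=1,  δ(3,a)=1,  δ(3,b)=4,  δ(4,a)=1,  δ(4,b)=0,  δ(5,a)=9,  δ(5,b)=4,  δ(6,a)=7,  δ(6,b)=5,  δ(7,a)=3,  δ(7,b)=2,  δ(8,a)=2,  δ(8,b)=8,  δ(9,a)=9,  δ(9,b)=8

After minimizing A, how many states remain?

Every state is reachable, so we keep all 10.
P0 = {1,2,3,5,6,7,8} | {0,4,9}.
On input a, block {1,2,3,5,6,7,8} splits into {1,2,3,6,7,8} and {5}.
Refine {1,2,3,6,7,8} on symbol b: members go to different blocks, giving {2,7,8} and {1,6} and {3}.
Refine {2,7,8} on symbol a: members go to different blocks, giving {2,7} and {8}.
Refine {2,7} on symbol b: members go to different blocks, giving {2} and {7}.
Refine {0,4,9} on symbol a: members go to different blocks, giving {0,4} and {9}.
Split {0,4} by δ(·,b) → {0} and {4}.
Stable partition: {2} | {0} | {5} | {1,6} | {3} | {8} | {7} | {9} | {4} — 9 equivalence classes.

9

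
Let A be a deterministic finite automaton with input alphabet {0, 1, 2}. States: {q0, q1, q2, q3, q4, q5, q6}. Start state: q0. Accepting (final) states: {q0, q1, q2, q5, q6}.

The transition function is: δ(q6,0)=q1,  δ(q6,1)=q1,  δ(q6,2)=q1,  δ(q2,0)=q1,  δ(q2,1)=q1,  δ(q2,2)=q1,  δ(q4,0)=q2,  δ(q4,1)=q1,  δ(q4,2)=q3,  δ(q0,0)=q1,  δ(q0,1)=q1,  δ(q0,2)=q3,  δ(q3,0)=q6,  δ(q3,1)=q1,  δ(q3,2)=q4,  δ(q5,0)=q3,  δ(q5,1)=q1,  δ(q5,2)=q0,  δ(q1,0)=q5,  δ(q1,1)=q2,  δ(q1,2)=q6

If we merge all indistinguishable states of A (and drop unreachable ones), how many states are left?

5

Initial partition by acceptance: {q0,q1,q2,q5,q6} | {q3,q4}.
On input 0, block {q0,q1,q2,q5,q6} splits into {q0,q1,q2,q6} and {q5}.
Refine {q0,q1,q2,q6} on symbol 0: members go to different blocks, giving {q0,q2,q6} and {q1}.
Refine {q0,q2,q6} on symbol 2: members go to different blocks, giving {q2,q6} and {q0}.
The partition is now stable with 5 blocks: {q2,q6} | {q3,q4} | {q5} | {q1} | {q0}.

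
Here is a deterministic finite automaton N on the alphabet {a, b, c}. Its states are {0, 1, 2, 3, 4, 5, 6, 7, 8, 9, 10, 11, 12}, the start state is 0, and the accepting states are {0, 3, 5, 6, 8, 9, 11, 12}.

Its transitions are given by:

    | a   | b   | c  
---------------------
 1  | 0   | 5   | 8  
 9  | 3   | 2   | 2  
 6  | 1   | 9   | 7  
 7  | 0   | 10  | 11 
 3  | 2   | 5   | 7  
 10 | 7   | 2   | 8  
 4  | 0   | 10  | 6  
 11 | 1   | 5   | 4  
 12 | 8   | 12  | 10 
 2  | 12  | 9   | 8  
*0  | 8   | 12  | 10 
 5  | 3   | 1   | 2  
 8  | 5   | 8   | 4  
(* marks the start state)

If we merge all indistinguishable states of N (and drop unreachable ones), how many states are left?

7

Start with accepting vs non-accepting: {0,3,5,6,8,9,11,12} | {1,2,4,7,10}.
On input a, block {0,3,5,6,8,9,11,12} splits into {0,5,8,9,12} and {3,6,11}.
Refine {0,5,8,9,12} on symbol a: members go to different blocks, giving {0,8,12} and {5,9}.
Refine {0,8,12} on symbol a: members go to different blocks, giving {0,12} and {8}.
Split {1,2,4,7,10} by δ(·,a) → {1,2,4,7} and {10}.
Split {1,2,4,7} by δ(·,b) → {1,2} and {4,7}.
The partition is now stable with 7 blocks: {0,12} | {1,2} | {3,6,11} | {5,9} | {8} | {10} | {4,7}.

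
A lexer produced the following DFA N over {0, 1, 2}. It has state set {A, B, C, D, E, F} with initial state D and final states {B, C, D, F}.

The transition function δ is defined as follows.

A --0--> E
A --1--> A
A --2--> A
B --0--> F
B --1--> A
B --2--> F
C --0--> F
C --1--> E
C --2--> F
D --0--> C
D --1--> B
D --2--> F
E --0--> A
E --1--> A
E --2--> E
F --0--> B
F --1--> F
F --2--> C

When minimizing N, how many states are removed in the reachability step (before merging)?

A breadth-first search from the start state visits every state.

0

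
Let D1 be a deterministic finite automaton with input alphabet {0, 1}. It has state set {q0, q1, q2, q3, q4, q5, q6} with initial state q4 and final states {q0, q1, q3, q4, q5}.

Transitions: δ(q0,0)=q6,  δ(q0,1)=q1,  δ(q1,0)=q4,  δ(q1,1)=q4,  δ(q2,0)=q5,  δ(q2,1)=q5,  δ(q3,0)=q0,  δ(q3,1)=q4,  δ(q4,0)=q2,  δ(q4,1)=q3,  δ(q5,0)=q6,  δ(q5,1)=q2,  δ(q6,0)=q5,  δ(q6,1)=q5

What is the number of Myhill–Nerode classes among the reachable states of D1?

4

All states are reachable from the start state.
Start with accepting vs non-accepting: {q0,q1,q3,q4,q5} | {q2,q6}.
Refine {q0,q1,q3,q4,q5} on symbol 0: members go to different blocks, giving {q0,q4,q5} and {q1,q3}.
Refine {q0,q4,q5} on symbol 1: members go to different blocks, giving {q0,q4} and {q5}.
Stable partition: {q0,q4} | {q2,q6} | {q1,q3} | {q5} — 4 equivalence classes.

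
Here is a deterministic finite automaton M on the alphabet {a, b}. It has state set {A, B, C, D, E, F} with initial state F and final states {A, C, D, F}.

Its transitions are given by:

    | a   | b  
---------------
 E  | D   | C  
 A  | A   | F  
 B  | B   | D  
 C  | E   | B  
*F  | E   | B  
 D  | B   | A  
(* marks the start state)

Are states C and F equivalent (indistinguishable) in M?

Initial partition by acceptance: {A,C,D,F} | {B,E}.
Split {A,C,D,F} by δ(·,a) → {C,D,F} and {A}.
Split {C,D,F} by δ(·,b) → {C,F} and {D}.
Refine {B,E} on symbol a: members go to different blocks, giving {B} and {E}.
No further refinement is possible. Final partition (5 blocks): {C,F} | {B} | {A} | {D} | {E}.
C and F lie in the same block of the stable partition, so they are equivalent — no string distinguishes them.

Yes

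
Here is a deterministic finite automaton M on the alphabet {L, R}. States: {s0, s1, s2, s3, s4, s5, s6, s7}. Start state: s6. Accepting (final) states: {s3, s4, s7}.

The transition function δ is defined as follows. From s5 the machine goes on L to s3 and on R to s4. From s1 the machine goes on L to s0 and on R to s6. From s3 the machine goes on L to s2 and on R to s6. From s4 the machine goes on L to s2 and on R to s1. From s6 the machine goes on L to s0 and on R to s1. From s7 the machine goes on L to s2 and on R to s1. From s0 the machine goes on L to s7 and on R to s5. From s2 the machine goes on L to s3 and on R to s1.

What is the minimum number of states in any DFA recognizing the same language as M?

5

All states are reachable from the start state.
Initial partition by acceptance: {s3,s4,s7} | {s0,s1,s2,s5,s6}.
Refine {s0,s1,s2,s5,s6} on symbol L: members go to different blocks, giving {s0,s2,s5} and {s1,s6}.
Split {s0,s2,s5} by δ(·,R) → {s0} and {s2} and {s5}.
No further refinement is possible. Final partition (5 blocks): {s3,s4,s7} | {s0} | {s1,s6} | {s2} | {s5}.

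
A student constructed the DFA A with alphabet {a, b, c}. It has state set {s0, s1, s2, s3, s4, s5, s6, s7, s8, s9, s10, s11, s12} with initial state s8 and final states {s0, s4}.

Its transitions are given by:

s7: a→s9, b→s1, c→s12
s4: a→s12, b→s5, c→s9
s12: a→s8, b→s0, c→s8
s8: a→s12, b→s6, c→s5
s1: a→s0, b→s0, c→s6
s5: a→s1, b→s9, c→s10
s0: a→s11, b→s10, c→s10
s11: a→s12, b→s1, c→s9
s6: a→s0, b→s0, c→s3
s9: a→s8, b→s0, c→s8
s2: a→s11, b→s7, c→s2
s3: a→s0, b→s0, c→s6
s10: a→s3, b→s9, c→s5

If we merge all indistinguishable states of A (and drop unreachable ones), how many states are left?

6

First remove the unreachable states {s2,s4,s7}; 10 states remain.
P0 = {s0} | {s1,s3,s5,s6,s8,s9,s10,s11,s12}.
Split {s1,s3,s5,s6,s8,s9,s10,s11,s12} by δ(·,a) → {s5,s8,s9,s10,s11,s12} and {s1,s3,s6}.
Split {s5,s8,s9,s10,s11,s12} by δ(·,a) → {s8,s9,s11,s12} and {s5,s10}.
On input b, block {s8,s9,s11,s12} splits into {s8,s11} and {s9,s12}.
Split {s8,s11} by δ(·,c) → {s8} and {s11}.
No further refinement is possible. Final partition (6 blocks): {s0} | {s8} | {s1,s3,s6} | {s5,s10} | {s9,s12} | {s11}.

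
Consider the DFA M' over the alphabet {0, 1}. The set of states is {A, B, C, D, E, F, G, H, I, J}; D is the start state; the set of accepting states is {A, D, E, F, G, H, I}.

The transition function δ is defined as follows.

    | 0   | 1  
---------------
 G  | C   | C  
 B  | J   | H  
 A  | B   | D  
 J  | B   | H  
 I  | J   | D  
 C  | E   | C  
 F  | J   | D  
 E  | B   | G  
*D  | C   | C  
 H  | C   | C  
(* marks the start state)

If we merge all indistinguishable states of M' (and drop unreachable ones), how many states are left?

Reachable states from the start: {B,C,D,E,G,H,J}. Unreachable: {A,F,I} — drop them.
P0 = {D,E,G,H} | {B,C,J}.
On input 1, block {D,E,G,H} splits into {D,G,H} and {E}.
Split {B,C,J} by δ(·,0) → {B,J} and {C}.
The partition is now stable with 4 blocks: {D,G,H} | {B,J} | {E} | {C}.

4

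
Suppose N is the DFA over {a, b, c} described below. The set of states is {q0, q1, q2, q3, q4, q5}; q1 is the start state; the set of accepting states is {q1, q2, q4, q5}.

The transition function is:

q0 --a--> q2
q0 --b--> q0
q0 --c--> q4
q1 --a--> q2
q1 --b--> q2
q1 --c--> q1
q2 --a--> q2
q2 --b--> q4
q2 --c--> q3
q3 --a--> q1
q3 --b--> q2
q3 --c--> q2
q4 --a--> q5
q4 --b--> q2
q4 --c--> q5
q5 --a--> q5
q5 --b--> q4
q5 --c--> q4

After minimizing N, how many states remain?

Reachable states from the start: {q1,q2,q3,q4,q5}. Unreachable: {q0} — drop them.
Initial partition by acceptance: {q1,q2,q4,q5} | {q3}.
On input c, block {q1,q2,q4,q5} splits into {q1,q4,q5} and {q2}.
On input a, block {q1,q4,q5} splits into {q4,q5} and {q1}.
Refine {q4,q5} on symbol b: members go to different blocks, giving {q4} and {q5}.
No further refinement is possible. Final partition (5 blocks): {q4} | {q3} | {q2} | {q1} | {q5}.

5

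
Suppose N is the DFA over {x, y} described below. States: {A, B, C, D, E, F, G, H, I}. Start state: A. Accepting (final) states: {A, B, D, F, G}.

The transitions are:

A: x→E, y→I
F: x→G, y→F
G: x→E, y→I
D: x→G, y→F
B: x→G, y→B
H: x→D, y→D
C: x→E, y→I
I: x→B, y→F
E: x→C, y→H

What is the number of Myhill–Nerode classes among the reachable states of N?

4

All states are reachable from the start state.
Initial partition by acceptance: {A,B,D,F,G} | {C,E,H,I}.
Split {A,B,D,F,G} by δ(·,x) → {B,D,F} and {A,G}.
Split {C,E,H,I} by δ(·,x) → {C,E} and {H,I}.
Stable partition: {B,D,F} | {C,E} | {A,G} | {H,I} — 4 equivalence classes.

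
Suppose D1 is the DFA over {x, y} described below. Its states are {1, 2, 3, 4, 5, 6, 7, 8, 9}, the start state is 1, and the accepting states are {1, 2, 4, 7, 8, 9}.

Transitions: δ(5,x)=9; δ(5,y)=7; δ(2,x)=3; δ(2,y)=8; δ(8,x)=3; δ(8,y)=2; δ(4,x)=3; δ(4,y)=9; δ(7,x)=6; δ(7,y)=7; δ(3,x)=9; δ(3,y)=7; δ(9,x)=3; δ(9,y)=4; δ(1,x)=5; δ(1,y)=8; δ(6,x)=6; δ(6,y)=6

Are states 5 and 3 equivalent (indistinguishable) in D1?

Yes

P0 = {1,2,4,7,8,9} | {3,5,6}.
On input x, block {3,5,6} splits into {3,5} and {6}.
Split {1,2,4,7,8,9} by δ(·,x) → {1,2,4,8,9} and {7}.
Stable partition: {1,2,4,8,9} | {3,5} | {6} | {7} — 4 equivalence classes.
5 and 3 lie in the same block of the stable partition, so they are equivalent — no string distinguishes them.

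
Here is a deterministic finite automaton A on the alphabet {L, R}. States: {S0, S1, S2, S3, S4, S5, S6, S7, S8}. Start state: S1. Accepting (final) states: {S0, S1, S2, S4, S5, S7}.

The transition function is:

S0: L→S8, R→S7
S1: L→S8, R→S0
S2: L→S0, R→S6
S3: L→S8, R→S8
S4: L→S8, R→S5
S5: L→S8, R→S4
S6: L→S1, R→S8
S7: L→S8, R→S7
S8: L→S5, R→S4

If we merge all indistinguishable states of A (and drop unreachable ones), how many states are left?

2

First remove the unreachable states {S2,S3,S6}; 6 states remain.
P0 = {S0,S1,S4,S5,S7} | {S8}.
No further refinement is possible. Final partition (2 blocks): {S0,S1,S4,S5,S7} | {S8}.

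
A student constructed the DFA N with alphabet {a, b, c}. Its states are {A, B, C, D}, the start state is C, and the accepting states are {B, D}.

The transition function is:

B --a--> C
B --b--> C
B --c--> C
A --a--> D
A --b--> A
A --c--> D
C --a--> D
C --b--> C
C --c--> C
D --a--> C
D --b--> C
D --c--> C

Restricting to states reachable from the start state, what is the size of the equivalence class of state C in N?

First remove the unreachable states {A,B}; 2 states remain.
P0 = {D} | {C}.
The partition is now stable with 2 blocks: {D} | {C}.
State C belongs to the block {C}, which has 1 states.

1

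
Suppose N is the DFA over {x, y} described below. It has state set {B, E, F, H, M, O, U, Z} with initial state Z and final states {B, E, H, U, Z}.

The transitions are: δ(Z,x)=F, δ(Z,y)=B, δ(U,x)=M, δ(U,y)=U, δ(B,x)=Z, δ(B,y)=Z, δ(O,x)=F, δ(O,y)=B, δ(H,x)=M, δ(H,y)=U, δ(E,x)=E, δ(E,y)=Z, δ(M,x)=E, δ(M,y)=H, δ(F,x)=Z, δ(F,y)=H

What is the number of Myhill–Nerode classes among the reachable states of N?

First remove the unreachable states {O}; 7 states remain.
Initial partition by acceptance: {B,E,H,U,Z} | {F,M}.
Split {B,E,H,U,Z} by δ(·,x) → {H,U,Z} and {B,E}.
Split {H,U,Z} by δ(·,y) → {H,U} and {Z}.
On input x, block {F,M} splits into {M} and {F}.
Split {B,E} by δ(·,x) → {E} and {B}.
The partition is now stable with 6 blocks: {H,U} | {M} | {E} | {Z} | {F} | {B}.

6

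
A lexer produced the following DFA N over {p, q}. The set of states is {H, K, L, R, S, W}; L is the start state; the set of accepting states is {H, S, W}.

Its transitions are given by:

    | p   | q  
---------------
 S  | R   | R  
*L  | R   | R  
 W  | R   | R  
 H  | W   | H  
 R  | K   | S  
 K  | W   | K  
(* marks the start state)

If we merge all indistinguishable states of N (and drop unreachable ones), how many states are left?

States {H} cannot be reached from the start state, so discard them.
P0 = {S,W} | {K,L,R}.
On input p, block {K,L,R} splits into {L,R} and {K}.
On input p, block {L,R} splits into {L} and {R}.
No further refinement is possible. Final partition (4 blocks): {S,W} | {L} | {K} | {R}.

4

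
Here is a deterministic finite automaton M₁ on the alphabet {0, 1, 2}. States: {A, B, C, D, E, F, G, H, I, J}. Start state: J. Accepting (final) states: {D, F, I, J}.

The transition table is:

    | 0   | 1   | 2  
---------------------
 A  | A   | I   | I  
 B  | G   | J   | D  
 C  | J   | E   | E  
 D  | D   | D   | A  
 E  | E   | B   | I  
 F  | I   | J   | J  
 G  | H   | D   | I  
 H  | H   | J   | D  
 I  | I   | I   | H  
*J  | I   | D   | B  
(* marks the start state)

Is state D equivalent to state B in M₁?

First remove the unreachable states {C,E,F}; 7 states remain.
Initial partition by acceptance: {D,I,J} | {A,B,G,H}.
No further refinement is possible. Final partition (2 blocks): {D,I,J} | {A,B,G,H}.
D and B end up in different blocks, so they are distinguishable. For instance, the string 'ε' is accepted from only D.

No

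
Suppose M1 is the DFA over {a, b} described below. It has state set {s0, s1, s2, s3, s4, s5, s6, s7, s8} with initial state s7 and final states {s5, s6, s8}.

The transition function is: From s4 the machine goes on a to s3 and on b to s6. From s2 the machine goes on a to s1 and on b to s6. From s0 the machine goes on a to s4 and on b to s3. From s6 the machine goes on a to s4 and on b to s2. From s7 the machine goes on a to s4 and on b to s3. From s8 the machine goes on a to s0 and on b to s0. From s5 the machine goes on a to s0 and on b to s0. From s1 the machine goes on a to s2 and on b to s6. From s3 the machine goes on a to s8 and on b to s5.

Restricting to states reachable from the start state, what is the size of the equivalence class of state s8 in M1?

Every state is reachable, so we keep all 9.
Initial partition by acceptance: {s5,s6,s8} | {s0,s1,s2,s3,s4,s7}.
Refine {s0,s1,s2,s3,s4,s7} on symbol a: members go to different blocks, giving {s0,s1,s2,s4,s7} and {s3}.
On input a, block {s0,s1,s2,s4,s7} splits into {s0,s1,s2,s7} and {s4}.
On input a, block {s5,s6,s8} splits into {s5,s8} and {s6}.
Refine {s0,s1,s2,s7} on symbol a: members go to different blocks, giving {s0,s7} and {s1,s2}.
No further refinement is possible. Final partition (6 blocks): {s5,s8} | {s0,s7} | {s3} | {s4} | {s6} | {s1,s2}.
The equivalence class containing s8 is {s5,s8}, of size 2.

2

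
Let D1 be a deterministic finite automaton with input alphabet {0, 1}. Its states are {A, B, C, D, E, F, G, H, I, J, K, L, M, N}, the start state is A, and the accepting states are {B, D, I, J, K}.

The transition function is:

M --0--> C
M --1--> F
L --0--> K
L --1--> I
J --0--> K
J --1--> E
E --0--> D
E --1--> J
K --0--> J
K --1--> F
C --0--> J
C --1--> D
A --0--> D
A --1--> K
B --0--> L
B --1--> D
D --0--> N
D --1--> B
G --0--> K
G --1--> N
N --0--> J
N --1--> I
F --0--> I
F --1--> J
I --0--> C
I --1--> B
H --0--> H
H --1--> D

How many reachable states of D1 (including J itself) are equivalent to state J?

States {G,H,M} cannot be reached from the start state, so discard them.
P0 = {B,D,I,J,K} | {A,C,E,F,L,N}.
On input 0, block {B,D,I,J,K} splits into {B,D,I} and {J,K}.
On input 0, block {A,C,E,F,L,N} splits into {A,E,F} and {C,L,N}.
No further refinement is possible. Final partition (4 blocks): {B,D,I} | {A,E,F} | {J,K} | {C,L,N}.
The equivalence class containing J is {J,K}, of size 2.

2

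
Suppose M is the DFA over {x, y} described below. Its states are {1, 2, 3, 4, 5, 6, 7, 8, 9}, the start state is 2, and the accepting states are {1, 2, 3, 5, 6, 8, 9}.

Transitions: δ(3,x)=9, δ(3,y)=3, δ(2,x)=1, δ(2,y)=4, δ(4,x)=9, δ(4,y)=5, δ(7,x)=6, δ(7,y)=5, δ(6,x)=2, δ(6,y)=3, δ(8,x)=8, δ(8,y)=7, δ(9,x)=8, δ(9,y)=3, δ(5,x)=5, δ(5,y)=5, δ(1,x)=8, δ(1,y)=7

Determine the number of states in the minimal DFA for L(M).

5

P0 = {1,2,3,5,6,8,9} | {4,7}.
On input y, block {1,2,3,5,6,8,9} splits into {3,5,6,9} and {1,2,8}.
On input x, block {3,5,6,9} splits into {3,5} and {6,9}.
On input x, block {3,5} splits into {3} and {5}.
Stable partition: {3} | {4,7} | {1,2,8} | {6,9} | {5} — 5 equivalence classes.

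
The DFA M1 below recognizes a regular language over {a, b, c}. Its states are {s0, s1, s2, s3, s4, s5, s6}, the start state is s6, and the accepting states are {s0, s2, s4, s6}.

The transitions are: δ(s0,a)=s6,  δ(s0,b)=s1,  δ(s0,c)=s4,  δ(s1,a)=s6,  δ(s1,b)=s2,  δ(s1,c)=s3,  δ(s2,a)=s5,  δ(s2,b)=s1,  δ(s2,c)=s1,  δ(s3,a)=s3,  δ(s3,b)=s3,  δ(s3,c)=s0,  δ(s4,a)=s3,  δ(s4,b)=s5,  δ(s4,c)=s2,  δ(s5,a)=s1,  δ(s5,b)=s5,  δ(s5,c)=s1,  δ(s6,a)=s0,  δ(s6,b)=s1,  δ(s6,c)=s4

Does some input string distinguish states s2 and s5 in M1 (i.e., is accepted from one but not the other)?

Initial partition by acceptance: {s0,s2,s4,s6} | {s1,s3,s5}.
Split {s0,s2,s4,s6} by δ(·,a) → {s0,s6} and {s2,s4}.
On input a, block {s1,s3,s5} splits into {s3,s5} and {s1}.
Refine {s3,s5} on symbol a: members go to different blocks, giving {s3} and {s5}.
Split {s2,s4} by δ(·,a) → {s2} and {s4}.
No further refinement is possible. Final partition (6 blocks): {s0,s6} | {s3} | {s2} | {s1} | {s5} | {s4}.
s2 and s5 end up in different blocks, so they are distinguishable. For instance, the string 'ε' is accepted from only s2.

Yes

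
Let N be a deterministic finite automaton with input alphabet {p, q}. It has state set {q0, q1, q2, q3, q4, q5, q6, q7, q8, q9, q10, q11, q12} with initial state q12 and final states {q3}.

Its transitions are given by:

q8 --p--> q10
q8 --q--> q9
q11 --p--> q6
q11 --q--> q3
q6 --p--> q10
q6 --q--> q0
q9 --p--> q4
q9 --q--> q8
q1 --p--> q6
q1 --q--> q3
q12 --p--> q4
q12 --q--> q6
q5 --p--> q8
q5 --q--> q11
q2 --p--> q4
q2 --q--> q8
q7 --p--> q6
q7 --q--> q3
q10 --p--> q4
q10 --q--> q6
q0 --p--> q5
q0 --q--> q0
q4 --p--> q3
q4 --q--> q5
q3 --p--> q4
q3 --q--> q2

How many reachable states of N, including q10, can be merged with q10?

2

States {q1,q7} cannot be reached from the start state, so discard them.
Start with accepting vs non-accepting: {q3} | {q0,q2,q4,q5,q6,q8,q9,q10,q11,q12}.
Refine {q0,q2,q4,q5,q6,q8,q9,q10,q11,q12} on symbol p: members go to different blocks, giving {q0,q2,q5,q6,q8,q9,q10,q11,q12} and {q4}.
Refine {q0,q2,q5,q6,q8,q9,q10,q11,q12} on symbol p: members go to different blocks, giving {q0,q5,q6,q8,q11} and {q2,q9,q10,q12}.
On input p, block {q0,q5,q6,q8,q11} splits into {q0,q5,q11} and {q6,q8}.
Split {q0,q5,q11} by δ(·,p) → {q5,q11} and {q0}.
Refine {q5,q11} on symbol q: members go to different blocks, giving {q5} and {q11}.
Split {q6,q8} by δ(·,q) → {q6} and {q8}.
On input q, block {q2,q9,q10,q12} splits into {q2,q9} and {q10,q12}.
The partition is now stable with 9 blocks: {q3} | {q5} | {q4} | {q2,q9} | {q6} | {q0} | {q11} | {q8} | {q10,q12}.
The equivalence class containing q10 is {q10,q12}, of size 2.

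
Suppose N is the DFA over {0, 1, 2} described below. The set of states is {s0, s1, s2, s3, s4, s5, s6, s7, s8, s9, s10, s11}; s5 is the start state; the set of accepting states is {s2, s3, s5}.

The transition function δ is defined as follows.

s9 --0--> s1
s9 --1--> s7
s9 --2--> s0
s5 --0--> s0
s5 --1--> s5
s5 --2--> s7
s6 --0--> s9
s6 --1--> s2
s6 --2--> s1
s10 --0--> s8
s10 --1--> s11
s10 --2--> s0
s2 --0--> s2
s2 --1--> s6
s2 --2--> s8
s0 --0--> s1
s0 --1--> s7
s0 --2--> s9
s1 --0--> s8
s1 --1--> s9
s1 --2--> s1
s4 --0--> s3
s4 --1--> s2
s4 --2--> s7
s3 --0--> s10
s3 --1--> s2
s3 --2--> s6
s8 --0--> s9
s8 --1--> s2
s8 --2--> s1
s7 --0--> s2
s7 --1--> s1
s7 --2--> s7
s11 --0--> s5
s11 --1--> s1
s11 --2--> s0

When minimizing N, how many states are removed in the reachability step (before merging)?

BFS from s5 reaches {s0, s1, s2, s5, s6, s7, s8, s9}; the 4 state(s) s3, s4, s10, s11 are never visited.

4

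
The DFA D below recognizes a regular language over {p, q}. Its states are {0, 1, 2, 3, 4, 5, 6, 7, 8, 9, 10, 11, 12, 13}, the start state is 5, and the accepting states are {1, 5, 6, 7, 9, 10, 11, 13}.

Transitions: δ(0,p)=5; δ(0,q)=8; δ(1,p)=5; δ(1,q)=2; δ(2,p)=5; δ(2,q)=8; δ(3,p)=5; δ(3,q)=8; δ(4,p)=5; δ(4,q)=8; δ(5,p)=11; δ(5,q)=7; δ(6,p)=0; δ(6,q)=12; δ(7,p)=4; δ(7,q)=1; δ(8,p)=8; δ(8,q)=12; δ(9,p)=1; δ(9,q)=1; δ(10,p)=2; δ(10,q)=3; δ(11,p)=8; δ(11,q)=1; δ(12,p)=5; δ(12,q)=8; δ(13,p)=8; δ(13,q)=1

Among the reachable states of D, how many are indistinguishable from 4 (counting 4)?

States {0,3,6,9,10,13} cannot be reached from the start state, so discard them.
Start with accepting vs non-accepting: {1,5,7,11} | {2,4,8,12}.
On input p, block {1,5,7,11} splits into {1,5} and {7,11}.
On input p, block {1,5} splits into {1} and {5}.
Split {2,4,8,12} by δ(·,p) → {2,4,12} and {8}.
Refine {7,11} on symbol p: members go to different blocks, giving {7} and {11}.
The partition is now stable with 6 blocks: {1} | {2,4,12} | {7} | {5} | {8} | {11}.
The equivalence class containing 4 is {2,4,12}, of size 3.

3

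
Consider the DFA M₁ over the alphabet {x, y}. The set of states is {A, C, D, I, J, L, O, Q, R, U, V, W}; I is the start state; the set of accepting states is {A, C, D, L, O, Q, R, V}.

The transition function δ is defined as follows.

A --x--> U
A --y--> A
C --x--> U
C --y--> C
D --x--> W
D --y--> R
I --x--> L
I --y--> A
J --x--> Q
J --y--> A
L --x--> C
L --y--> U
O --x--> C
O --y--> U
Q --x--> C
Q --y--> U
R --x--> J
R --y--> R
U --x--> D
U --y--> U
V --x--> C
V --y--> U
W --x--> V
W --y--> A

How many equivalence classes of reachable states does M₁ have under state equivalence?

States {O} cannot be reached from the start state, so discard them.
P0 = {A,C,D,L,Q,R,V} | {I,J,U,W}.
On input x, block {A,C,D,L,Q,R,V} splits into {A,C,D,R} and {L,Q,V}.
Refine {I,J,U,W} on symbol x: members go to different blocks, giving {I,J,W} and {U}.
On input x, block {A,C,D,R} splits into {A,C} and {D,R}.
Stable partition: {A,C} | {I,J,W} | {L,Q,V} | {U} | {D,R} — 5 equivalence classes.

5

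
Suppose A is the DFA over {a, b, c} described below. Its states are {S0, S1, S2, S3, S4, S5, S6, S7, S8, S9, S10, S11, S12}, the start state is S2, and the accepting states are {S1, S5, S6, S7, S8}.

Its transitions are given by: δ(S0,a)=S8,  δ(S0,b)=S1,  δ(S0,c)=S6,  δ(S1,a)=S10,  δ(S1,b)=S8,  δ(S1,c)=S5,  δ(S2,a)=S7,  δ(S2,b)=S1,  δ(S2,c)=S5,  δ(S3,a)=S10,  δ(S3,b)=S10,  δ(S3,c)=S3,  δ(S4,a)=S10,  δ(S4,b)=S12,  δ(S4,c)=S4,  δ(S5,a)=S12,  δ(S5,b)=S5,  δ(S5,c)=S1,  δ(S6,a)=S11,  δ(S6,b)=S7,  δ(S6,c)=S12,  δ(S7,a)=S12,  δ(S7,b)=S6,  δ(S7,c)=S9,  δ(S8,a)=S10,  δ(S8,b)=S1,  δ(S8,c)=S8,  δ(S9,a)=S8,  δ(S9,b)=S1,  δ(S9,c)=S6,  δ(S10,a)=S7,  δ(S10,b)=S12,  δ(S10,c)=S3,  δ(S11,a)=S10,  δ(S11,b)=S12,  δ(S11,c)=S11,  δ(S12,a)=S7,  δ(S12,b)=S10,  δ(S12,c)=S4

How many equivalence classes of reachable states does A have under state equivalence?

7

States {S0} cannot be reached from the start state, so discard them.
Start with accepting vs non-accepting: {S1,S5,S6,S7,S8} | {S2,S3,S4,S9,S10,S11,S12}.
Split {S1,S5,S6,S7,S8} by δ(·,c) → {S1,S5,S8} and {S6,S7}.
Split {S2,S3,S4,S9,S10,S11,S12} by δ(·,a) → {S2,S10,S12} and {S3,S4,S11} and {S9}.
On input b, block {S2,S10,S12} splits into {S10,S12} and {S2}.
Refine {S6,S7} on symbol a: members go to different blocks, giving {S6} and {S7}.
The partition is now stable with 7 blocks: {S1,S5,S8} | {S10,S12} | {S6} | {S3,S4,S11} | {S9} | {S2} | {S7}.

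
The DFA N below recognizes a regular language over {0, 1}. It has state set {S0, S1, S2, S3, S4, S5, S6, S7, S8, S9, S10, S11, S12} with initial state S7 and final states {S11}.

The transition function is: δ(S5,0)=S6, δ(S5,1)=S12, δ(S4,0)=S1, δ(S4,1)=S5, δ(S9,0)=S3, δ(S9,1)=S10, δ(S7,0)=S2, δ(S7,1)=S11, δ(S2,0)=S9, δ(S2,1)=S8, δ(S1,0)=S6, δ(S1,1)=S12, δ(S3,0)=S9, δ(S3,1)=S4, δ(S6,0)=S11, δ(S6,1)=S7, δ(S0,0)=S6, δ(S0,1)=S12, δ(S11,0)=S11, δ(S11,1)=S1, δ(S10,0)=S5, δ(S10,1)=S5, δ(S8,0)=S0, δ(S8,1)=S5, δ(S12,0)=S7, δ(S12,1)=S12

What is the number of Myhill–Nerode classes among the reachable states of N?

Every state is reachable, so we keep all 13.
P0 = {S11} | {S0,S1,S2,S3,S4,S5,S6,S7,S8,S9,S10,S12}.
Refine {S0,S1,S2,S3,S4,S5,S6,S7,S8,S9,S10,S12} on symbol 0: members go to different blocks, giving {S0,S1,S2,S3,S4,S5,S7,S8,S9,S10,S12} and {S6}.
On input 0, block {S0,S1,S2,S3,S4,S5,S7,S8,S9,S10,S12} splits into {S2,S3,S4,S7,S8,S9,S10,S12} and {S0,S1,S5}.
On input 0, block {S2,S3,S4,S7,S8,S9,S10,S12} splits into {S2,S3,S7,S9,S12} and {S4,S8,S10}.
Refine {S2,S3,S7,S9,S12} on symbol 1: members go to different blocks, giving {S2,S3,S9} and {S7} and {S12}.
Stable partition: {S11} | {S2,S3,S9} | {S6} | {S0,S1,S5} | {S4,S8,S10} | {S7} | {S12} — 7 equivalence classes.

7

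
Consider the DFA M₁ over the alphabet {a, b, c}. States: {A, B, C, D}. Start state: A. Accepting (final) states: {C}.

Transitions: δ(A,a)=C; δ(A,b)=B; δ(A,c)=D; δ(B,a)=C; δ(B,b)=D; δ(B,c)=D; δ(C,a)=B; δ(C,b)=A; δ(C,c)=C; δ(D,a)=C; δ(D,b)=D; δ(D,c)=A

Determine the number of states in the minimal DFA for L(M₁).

2

Initial partition by acceptance: {C} | {A,B,D}.
No further refinement is possible. Final partition (2 blocks): {C} | {A,B,D}.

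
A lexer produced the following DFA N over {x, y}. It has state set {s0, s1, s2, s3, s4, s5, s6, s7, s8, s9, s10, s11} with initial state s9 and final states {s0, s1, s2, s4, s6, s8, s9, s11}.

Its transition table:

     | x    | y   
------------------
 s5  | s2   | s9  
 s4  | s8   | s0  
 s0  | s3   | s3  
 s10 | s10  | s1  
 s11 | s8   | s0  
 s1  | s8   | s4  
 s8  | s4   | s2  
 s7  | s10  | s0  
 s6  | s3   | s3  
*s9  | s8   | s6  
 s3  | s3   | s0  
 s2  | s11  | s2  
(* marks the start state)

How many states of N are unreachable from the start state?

BFS from s9 reaches {s0, s2, s3, s4, s6, s8, s9, s11}; the 4 state(s) s1, s5, s7, s10 are never visited.

4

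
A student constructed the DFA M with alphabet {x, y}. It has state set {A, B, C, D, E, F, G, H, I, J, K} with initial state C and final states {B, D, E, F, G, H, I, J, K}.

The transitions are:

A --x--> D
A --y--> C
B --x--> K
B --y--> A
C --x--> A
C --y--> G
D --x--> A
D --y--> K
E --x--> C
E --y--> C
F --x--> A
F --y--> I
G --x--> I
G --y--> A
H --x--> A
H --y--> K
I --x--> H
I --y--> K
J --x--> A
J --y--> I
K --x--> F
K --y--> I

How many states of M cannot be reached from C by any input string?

3

Starting at C and following transitions, the reachable set is {A, C, D, F, G, H, I, K}. That leaves B, E, J unreachable — 3 in total.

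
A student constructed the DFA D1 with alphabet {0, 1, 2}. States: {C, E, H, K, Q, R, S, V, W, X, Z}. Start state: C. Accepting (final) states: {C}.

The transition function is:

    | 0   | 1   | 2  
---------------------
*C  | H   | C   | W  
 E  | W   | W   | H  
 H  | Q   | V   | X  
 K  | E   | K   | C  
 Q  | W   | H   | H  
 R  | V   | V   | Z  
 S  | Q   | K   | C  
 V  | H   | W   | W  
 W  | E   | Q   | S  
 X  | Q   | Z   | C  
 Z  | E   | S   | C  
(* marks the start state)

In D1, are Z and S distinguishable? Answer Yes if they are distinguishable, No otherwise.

First remove the unreachable states {R}; 10 states remain.
P0 = {C} | {E,H,K,Q,S,V,W,X,Z}.
On input 2, block {E,H,K,Q,S,V,W,X,Z} splits into {E,H,Q,V,W} and {K,S,X,Z}.
Refine {E,H,Q,V,W} on symbol 2: members go to different blocks, giving {E,Q,V} and {H,W}.
Stable partition: {C} | {E,Q,V} | {K,S,X,Z} | {H,W} — 4 equivalence classes.
Z and S lie in the same block of the stable partition, so they are equivalent — no string distinguishes them.

No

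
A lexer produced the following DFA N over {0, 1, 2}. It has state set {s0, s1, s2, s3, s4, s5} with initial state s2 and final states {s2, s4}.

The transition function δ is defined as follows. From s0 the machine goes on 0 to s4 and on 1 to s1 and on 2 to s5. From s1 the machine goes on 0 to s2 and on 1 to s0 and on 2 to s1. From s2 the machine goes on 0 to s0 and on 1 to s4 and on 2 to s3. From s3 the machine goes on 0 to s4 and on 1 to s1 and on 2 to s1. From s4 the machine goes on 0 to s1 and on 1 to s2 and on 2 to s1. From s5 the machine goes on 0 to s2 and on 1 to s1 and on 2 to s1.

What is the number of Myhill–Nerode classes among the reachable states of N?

2

Initial partition by acceptance: {s2,s4} | {s0,s1,s3,s5}.
The partition is now stable with 2 blocks: {s2,s4} | {s0,s1,s3,s5}.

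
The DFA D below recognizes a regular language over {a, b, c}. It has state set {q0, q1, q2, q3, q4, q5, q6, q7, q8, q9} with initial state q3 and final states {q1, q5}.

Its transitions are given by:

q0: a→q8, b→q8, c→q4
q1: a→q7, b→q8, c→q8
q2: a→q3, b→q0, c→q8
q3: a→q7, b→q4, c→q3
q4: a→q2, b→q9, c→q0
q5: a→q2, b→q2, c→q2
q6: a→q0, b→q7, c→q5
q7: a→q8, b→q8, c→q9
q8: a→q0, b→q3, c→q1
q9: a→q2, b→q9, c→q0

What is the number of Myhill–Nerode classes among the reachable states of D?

6

States {q5,q6} cannot be reached from the start state, so discard them.
Initial partition by acceptance: {q1} | {q0,q2,q3,q4,q7,q8,q9}.
Split {q0,q2,q3,q4,q7,q8,q9} by δ(·,c) → {q0,q2,q3,q4,q7,q9} and {q8}.
Refine {q0,q2,q3,q4,q7,q9} on symbol a: members go to different blocks, giving {q2,q3,q4,q9} and {q0,q7}.
Split {q2,q3,q4,q9} by δ(·,a) → {q2,q4,q9} and {q3}.
On input a, block {q2,q4,q9} splits into {q4,q9} and {q2}.
No further refinement is possible. Final partition (6 blocks): {q1} | {q4,q9} | {q8} | {q0,q7} | {q3} | {q2}.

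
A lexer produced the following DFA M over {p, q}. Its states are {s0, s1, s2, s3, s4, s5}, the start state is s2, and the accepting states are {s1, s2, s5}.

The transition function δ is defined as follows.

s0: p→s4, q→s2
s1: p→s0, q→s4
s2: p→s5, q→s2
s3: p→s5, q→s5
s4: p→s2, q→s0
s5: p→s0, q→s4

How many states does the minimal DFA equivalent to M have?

States {s1,s3} cannot be reached from the start state, so discard them.
Initial partition by acceptance: {s2,s5} | {s0,s4}.
Split {s2,s5} by δ(·,p) → {s2} and {s5}.
On input p, block {s0,s4} splits into {s0} and {s4}.
The partition is now stable with 4 blocks: {s2} | {s0} | {s5} | {s4}.

4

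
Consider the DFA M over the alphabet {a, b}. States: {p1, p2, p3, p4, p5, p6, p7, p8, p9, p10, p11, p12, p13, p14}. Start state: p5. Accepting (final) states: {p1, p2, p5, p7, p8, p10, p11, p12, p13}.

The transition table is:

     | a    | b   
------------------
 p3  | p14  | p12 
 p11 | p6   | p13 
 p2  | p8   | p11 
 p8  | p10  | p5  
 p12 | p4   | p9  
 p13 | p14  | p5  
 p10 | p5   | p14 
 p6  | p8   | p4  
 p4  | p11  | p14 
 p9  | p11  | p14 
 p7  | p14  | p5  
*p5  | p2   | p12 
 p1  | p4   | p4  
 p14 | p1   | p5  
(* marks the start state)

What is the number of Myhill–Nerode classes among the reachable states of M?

10

States {p3,p7} cannot be reached from the start state, so discard them.
Start with accepting vs non-accepting: {p1,p2,p5,p8,p10,p11,p12,p13} | {p4,p6,p9,p14}.
Refine {p1,p2,p5,p8,p10,p11,p12,p13} on symbol a: members go to different blocks, giving {p1,p11,p12,p13} and {p2,p5,p8,p10}.
Refine {p1,p11,p12,p13} on symbol b: members go to different blocks, giving {p1,p12} and {p11} and {p13}.
Refine {p4,p6,p9,p14} on symbol a: members go to different blocks, giving {p4,p9} and {p6} and {p14}.
Refine {p2,p5,p8,p10} on symbol b: members go to different blocks, giving {p2} and {p5} and {p8} and {p10}.
Stable partition: {p1,p12} | {p4,p9} | {p2} | {p11} | {p13} | {p6} | {p14} | {p5} | {p8} | {p10} — 10 equivalence classes.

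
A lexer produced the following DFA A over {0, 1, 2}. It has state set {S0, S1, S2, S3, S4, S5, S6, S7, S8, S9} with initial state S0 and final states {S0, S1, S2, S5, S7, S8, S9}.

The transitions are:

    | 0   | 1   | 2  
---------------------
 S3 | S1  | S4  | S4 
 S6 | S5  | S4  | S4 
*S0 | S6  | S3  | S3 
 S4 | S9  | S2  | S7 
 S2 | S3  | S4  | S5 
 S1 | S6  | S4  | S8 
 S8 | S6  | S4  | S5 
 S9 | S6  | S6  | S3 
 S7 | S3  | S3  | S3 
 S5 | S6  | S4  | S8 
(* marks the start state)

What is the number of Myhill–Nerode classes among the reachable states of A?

Every state is reachable, so we keep all 10.
Start with accepting vs non-accepting: {S0,S1,S2,S5,S7,S8,S9} | {S3,S4,S6}.
Refine {S0,S1,S2,S5,S7,S8,S9} on symbol 2: members go to different blocks, giving {S1,S2,S5,S8} and {S0,S7,S9}.
Refine {S3,S4,S6} on symbol 0: members go to different blocks, giving {S3,S6} and {S4}.
The partition is now stable with 4 blocks: {S1,S2,S5,S8} | {S3,S6} | {S0,S7,S9} | {S4}.

4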